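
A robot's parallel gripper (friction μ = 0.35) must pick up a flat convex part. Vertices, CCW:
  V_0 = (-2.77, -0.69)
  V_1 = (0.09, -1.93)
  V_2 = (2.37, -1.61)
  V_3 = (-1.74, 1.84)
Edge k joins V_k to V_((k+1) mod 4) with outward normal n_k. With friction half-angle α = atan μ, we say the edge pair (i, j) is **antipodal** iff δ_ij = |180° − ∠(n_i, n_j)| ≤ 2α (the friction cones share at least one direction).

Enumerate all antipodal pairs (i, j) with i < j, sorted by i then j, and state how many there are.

α = atan 0.35 = 19.29°;  2α = 38.58°
n_0 = (-0.3978, -0.9175)
n_1 = (+0.1390, -0.9903)
n_2 = (+0.6429, +0.7659)
n_3 = (-0.9262, +0.3771)
  (0,1): δ = 148.57°  ·
  (0,2): δ = 16.57°  ✓
  (0,3): δ = 91.29°  ·
  (1,2): δ = 48.00°  ·
  (1,3): δ = 59.86°  ·
  (2,3): δ = 72.14°  ·
antipodal pairs: 1

count = 1; pairs: (0,2)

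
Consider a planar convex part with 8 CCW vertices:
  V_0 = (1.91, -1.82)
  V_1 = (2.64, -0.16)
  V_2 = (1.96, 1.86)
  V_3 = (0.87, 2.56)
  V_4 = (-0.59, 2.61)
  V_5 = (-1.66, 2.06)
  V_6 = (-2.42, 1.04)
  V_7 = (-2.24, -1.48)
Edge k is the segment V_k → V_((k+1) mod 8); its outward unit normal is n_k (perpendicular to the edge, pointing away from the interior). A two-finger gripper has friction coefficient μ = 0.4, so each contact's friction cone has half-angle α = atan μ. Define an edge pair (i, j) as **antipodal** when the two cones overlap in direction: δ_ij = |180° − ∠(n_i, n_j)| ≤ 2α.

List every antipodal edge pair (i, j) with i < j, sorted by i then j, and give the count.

count = 7; pairs: (0,4), (0,5), (0,6), (1,6), (2,7), (3,7), (4,7)

α = atan 0.4 = 21.80°;  2α = 43.60°
n_0 = (+0.9154, -0.4026)
n_1 = (+0.9477, +0.3190)
n_2 = (+0.5404, +0.8414)
n_3 = (+0.0342, +0.9994)
n_4 = (-0.4572, +0.8894)
n_5 = (-0.8019, +0.5975)
n_6 = (-0.9975, -0.0712)
n_7 = (-0.0817, -0.9967)
  (0,1): δ = 137.66°  ·
  (0,2): δ = 98.97°  ·
  (0,3): δ = 68.22°  ·
  (0,4): δ = 39.06°  ✓
  (0,5): δ = 12.95°  ✓
  (0,6): δ = 27.82°  ✓
  (0,7): δ = 109.05°  ·
  (1,2): δ = 141.31°  ·
  (1,3): δ = 110.57°  ·
  (1,4): δ = 81.40°  ·
  (1,5): δ = 55.29°  ·
  (1,6): δ = 14.52°  ✓
  (1,7): δ = 66.71°  ·
  (2,3): δ = 149.25°  ·
  (2,4): δ = 120.09°  ·
  (2,5): δ = 93.98°  ·
  (2,6): δ = 53.21°  ·
  (2,7): δ = 28.02°  ✓
  (3,4): δ = 150.83°  ·
  (3,5): δ = 124.73°  ·
  (3,6): δ = 83.95°  ·
  (3,7): δ = 2.72°  ✓
  (4,5): δ = 153.89°  ·
  (4,6): δ = 113.12°  ·
  (4,7): δ = 31.89°  ✓
  (5,6): δ = 139.22°  ·
  (5,7): δ = 57.99°  ·
  (6,7): δ = 98.77°  ·
antipodal pairs: 7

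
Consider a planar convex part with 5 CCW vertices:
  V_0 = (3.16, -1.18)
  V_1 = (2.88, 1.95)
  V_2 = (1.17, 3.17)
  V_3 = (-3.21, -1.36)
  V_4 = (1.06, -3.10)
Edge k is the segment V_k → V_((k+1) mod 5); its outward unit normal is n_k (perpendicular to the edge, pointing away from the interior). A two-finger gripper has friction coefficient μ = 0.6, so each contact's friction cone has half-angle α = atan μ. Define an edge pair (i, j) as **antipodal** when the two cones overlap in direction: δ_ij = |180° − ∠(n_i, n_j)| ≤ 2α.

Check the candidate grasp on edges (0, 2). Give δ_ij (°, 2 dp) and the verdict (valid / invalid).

δ = 49.15°, valid

α = atan 0.6 = 30.96°;  2α = 61.93°
edge 0: e_0 = (-0.28, +3.13);  n_0 = (+0.9960, +0.0891)
edge 2: e_2 = (-4.38, -4.53);  n_2 = (-0.7189, +0.6951)
∠(n_0, n_2) = 130.85°
δ = |180° − 130.85°| = 49.15°
49.15° ≤ 2α = 61.93°  →  valid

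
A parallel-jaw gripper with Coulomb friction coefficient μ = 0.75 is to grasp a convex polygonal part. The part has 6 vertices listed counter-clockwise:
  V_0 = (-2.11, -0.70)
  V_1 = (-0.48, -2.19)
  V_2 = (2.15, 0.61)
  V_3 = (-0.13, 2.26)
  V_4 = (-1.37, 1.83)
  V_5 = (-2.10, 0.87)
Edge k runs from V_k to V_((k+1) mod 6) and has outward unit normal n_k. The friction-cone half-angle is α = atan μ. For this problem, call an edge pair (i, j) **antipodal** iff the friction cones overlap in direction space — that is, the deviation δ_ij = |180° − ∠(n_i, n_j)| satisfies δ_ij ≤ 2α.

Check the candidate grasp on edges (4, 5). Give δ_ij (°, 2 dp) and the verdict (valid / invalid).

α = atan 0.75 = 36.87°;  2α = 73.74°
edge 4: e_4 = (-0.73, -0.96);  n_4 = (-0.7960, +0.6053)
edge 5: e_5 = (-0.01, -1.57);  n_5 = (-1.0000, +0.0064)
∠(n_4, n_5) = 36.89°
δ = |180° − 36.89°| = 143.11°
143.11° > 2α = 73.74°  →  invalid

δ = 143.11°, invalid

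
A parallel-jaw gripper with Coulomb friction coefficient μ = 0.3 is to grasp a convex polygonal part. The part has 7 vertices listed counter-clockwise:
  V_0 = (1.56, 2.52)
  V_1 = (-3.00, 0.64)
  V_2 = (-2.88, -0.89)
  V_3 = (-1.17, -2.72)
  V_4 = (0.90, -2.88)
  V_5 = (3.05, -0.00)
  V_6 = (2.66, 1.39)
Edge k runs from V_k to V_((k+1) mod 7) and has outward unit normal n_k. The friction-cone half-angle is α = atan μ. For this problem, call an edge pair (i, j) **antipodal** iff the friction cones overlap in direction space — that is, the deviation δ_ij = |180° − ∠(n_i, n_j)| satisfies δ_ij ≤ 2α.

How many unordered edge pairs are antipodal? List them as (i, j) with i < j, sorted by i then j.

α = atan 0.3 = 16.70°;  2α = 33.40°
n_0 = (-0.3812, +0.9245)
n_1 = (-0.9969, -0.0782)
n_2 = (-0.7307, -0.6827)
n_3 = (-0.0771, -0.9970)
n_4 = (+0.8013, -0.5982)
n_5 = (+0.9628, +0.2701)
n_6 = (+0.7166, +0.6975)
  (0,1): δ = 107.92°  ·
  (0,2): δ = 69.35°  ·
  (0,3): δ = 26.83°  ✓
  (0,4): δ = 30.85°  ✓
  (0,5): δ = 83.27°  ·
  (0,6): δ = 111.82°  ·
  (1,2): δ = 141.43°  ·
  (1,3): δ = 98.90°  ·
  (1,4): δ = 41.23°  ·
  (1,5): δ = 11.19°  ✓
  (1,6): δ = 39.74°  ·
  (2,3): δ = 137.48°  ·
  (2,4): δ = 79.80°  ·
  (2,5): δ = 27.39°  ✓
  (2,6): δ = 1.17°  ✓
  (3,4): δ = 122.32°  ·
  (3,5): δ = 69.91°  ·
  (3,6): δ = 41.35°  ·
  (4,5): δ = 127.58°  ·
  (4,6): δ = 99.03°  ·
  (5,6): δ = 151.44°  ·
antipodal pairs: 5

count = 5; pairs: (0,3), (0,4), (1,5), (2,5), (2,6)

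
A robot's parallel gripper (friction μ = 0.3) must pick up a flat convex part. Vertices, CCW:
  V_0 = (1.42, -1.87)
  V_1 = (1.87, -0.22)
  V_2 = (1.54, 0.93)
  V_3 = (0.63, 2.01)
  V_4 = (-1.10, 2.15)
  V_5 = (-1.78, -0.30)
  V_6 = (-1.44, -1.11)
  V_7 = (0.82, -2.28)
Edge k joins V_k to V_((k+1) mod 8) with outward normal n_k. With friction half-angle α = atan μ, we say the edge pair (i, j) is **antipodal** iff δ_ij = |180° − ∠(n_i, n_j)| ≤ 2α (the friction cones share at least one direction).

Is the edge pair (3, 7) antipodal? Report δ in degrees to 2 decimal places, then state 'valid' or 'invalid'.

α = atan 0.3 = 16.70°;  2α = 33.40°
edge 3: e_3 = (-1.73, +0.14);  n_3 = (+0.0807, +0.9967)
edge 7: e_7 = (+0.60, +0.41);  n_7 = (+0.5642, -0.8256)
∠(n_3, n_7) = 141.03°
δ = |180° − 141.03°| = 38.97°
38.97° > 2α = 33.40°  →  invalid

δ = 38.97°, invalid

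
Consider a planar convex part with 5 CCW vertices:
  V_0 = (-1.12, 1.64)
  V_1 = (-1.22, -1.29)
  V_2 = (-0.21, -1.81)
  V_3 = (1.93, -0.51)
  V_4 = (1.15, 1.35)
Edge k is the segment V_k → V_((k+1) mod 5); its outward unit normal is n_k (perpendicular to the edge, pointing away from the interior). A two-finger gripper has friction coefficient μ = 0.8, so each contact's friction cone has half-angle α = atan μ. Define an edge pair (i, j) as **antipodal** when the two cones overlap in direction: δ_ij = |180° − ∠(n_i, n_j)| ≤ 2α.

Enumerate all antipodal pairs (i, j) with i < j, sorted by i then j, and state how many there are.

count = 5; pairs: (0,2), (0,3), (1,3), (1,4), (2,4)

α = atan 0.8 = 38.66°;  2α = 77.32°
n_0 = (-0.9994, +0.0341)
n_1 = (-0.4577, -0.8891)
n_2 = (+0.5192, -0.8547)
n_3 = (+0.9222, +0.3867)
n_4 = (+0.1267, +0.9919)
  (0,1): δ = 115.29°  ·
  (0,2): δ = 56.77°  ✓
  (0,3): δ = 24.71°  ✓
  (0,4): δ = 84.67°  ·
  (1,2): δ = 121.48°  ·
  (1,3): δ = 40.01°  ✓
  (1,4): δ = 19.96°  ✓
  (2,3): δ = 98.53°  ·
  (2,4): δ = 38.56°  ✓
  (3,4): δ = 120.03°  ·
antipodal pairs: 5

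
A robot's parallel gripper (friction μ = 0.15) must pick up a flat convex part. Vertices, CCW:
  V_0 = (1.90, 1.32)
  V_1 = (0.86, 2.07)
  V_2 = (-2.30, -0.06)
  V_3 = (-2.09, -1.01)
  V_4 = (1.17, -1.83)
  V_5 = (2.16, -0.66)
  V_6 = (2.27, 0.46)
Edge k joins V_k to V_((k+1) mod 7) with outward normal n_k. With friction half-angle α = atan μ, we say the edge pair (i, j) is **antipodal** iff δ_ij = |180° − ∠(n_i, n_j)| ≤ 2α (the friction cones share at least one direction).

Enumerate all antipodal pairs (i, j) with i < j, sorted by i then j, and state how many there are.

count = 2; pairs: (1,4), (2,6)

α = atan 0.15 = 8.53°;  2α = 17.06°
n_0 = (+0.5849, +0.8111)
n_1 = (-0.5589, +0.8292)
n_2 = (-0.9764, -0.2158)
n_3 = (-0.2439, -0.9698)
n_4 = (+0.7634, -0.6459)
n_5 = (+0.9952, -0.0977)
n_6 = (+0.9186, +0.3952)
  (0,1): δ = 110.22°  ·
  (0,2): δ = 41.74°  ·
  (0,3): δ = 21.68°  ·
  (0,4): δ = 85.56°  ·
  (0,5): δ = 120.19°  ·
  (0,6): δ = 149.08°  ·
  (1,2): δ = 111.52°  ·
  (1,3): δ = 48.10°  ·
  (1,4): δ = 15.78°  ✓
  (1,5): δ = 50.41°  ·
  (1,6): δ = 79.30°  ·
  (2,3): δ = 116.58°  ·
  (2,4): δ = 52.70°  ·
  (2,5): δ = 18.07°  ·
  (2,6): δ = 10.81°  ✓
  (3,4): δ = 116.12°  ·
  (3,5): δ = 81.49°  ·
  (3,6): δ = 52.60°  ·
  (4,5): δ = 145.37°  ·
  (4,6): δ = 116.48°  ·
  (5,6): δ = 151.11°  ·
antipodal pairs: 2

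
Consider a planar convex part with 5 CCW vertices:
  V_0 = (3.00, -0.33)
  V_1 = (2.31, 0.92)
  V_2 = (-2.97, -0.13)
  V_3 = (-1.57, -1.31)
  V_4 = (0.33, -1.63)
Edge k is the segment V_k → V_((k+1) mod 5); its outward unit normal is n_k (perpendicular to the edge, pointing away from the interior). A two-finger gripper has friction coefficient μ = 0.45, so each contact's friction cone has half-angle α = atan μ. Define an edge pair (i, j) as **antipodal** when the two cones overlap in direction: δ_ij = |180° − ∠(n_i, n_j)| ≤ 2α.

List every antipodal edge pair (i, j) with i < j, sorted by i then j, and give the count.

α = atan 0.45 = 24.23°;  2α = 48.46°
n_0 = (+0.8755, +0.4833)
n_1 = (-0.1950, +0.9808)
n_2 = (-0.6445, -0.7646)
n_3 = (-0.1661, -0.9861)
n_4 = (+0.4378, -0.8991)
  (0,1): δ = 107.65°  ·
  (0,2): δ = 20.98°  ✓
  (0,3): δ = 51.54°  ·
  (0,4): δ = 87.06°  ·
  (1,2): δ = 51.37°  ·
  (1,3): δ = 20.81°  ✓
  (1,4): δ = 14.71°  ✓
  (2,3): δ = 149.43°  ·
  (2,4): δ = 113.91°  ·
  (3,4): δ = 144.48°  ·
antipodal pairs: 3

count = 3; pairs: (0,2), (1,3), (1,4)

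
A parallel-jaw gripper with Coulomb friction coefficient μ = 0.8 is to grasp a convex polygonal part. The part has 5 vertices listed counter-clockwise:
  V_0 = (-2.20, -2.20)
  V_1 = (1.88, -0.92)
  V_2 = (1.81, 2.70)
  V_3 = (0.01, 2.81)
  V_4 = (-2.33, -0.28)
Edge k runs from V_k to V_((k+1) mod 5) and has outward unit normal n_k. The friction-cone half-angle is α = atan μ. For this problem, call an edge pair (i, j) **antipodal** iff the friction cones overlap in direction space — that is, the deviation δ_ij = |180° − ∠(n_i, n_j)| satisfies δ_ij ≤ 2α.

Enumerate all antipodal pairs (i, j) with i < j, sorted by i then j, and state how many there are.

α = atan 0.8 = 38.66°;  2α = 77.32°
n_0 = (+0.2993, -0.9541)
n_1 = (+0.9998, +0.0193)
n_2 = (+0.0610, +0.9981)
n_3 = (-0.7972, +0.6037)
n_4 = (-0.9977, -0.0676)
  (0,1): δ = 106.31°  ·
  (0,2): δ = 20.92°  ✓
  (0,3): δ = 35.45°  ✓
  (0,4): δ = 76.46°  ✓
  (1,2): δ = 94.60°  ·
  (1,3): δ = 38.24°  ✓
  (1,4): δ = 2.77°  ✓
  (2,3): δ = 123.64°  ·
  (2,4): δ = 82.63°  ·
  (3,4): δ = 138.99°  ·
antipodal pairs: 5

count = 5; pairs: (0,2), (0,3), (0,4), (1,3), (1,4)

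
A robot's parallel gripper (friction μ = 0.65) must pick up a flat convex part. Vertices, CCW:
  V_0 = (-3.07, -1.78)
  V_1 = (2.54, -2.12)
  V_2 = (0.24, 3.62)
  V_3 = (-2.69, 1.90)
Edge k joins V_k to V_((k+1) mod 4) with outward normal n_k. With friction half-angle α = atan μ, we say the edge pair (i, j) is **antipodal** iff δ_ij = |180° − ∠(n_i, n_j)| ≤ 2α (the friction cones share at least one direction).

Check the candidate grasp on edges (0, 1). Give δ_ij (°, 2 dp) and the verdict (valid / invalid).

α = atan 0.65 = 33.02°;  2α = 66.05°
edge 0: e_0 = (+5.61, -0.34);  n_0 = (-0.0605, -0.9982)
edge 1: e_1 = (-2.30, +5.74);  n_1 = (+0.9283, +0.3719)
∠(n_0, n_1) = 115.30°
δ = |180° − 115.30°| = 64.70°
64.70° ≤ 2α = 66.05°  →  valid

δ = 64.70°, valid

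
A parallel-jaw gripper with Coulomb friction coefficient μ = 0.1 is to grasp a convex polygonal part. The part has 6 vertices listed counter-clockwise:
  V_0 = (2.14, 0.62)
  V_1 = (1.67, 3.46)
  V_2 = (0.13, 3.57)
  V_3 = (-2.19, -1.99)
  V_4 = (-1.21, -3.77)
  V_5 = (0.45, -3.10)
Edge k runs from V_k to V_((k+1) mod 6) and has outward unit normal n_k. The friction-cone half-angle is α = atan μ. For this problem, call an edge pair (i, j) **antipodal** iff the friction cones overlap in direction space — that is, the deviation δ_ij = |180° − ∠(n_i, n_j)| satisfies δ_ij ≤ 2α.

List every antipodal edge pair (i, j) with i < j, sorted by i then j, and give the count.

α = atan 0.1 = 5.71°;  2α = 11.42°
n_0 = (+0.9866, +0.1633)
n_1 = (+0.0712, +0.9975)
n_2 = (-0.9229, +0.3851)
n_3 = (-0.8760, -0.4823)
n_4 = (+0.3743, -0.9273)
n_5 = (+0.9105, -0.4136)
  (0,1): δ = 103.48°  ·
  (0,2): δ = 32.05°  ·
  (0,3): δ = 19.44°  ·
  (0,4): δ = 102.58°  ·
  (0,5): δ = 146.17°  ·
  (1,2): δ = 108.56°  ·
  (1,3): δ = 57.08°  ·
  (1,4): δ = 26.07°  ·
  (1,5): δ = 69.65°  ·
  (2,3): δ = 128.52°  ·
  (2,4): δ = 45.37°  ·
  (2,5): δ = 1.78°  ✓
  (3,4): δ = 96.86°  ·
  (3,5): δ = 53.27°  ·
  (4,5): δ = 136.41°  ·
antipodal pairs: 1

count = 1; pairs: (2,5)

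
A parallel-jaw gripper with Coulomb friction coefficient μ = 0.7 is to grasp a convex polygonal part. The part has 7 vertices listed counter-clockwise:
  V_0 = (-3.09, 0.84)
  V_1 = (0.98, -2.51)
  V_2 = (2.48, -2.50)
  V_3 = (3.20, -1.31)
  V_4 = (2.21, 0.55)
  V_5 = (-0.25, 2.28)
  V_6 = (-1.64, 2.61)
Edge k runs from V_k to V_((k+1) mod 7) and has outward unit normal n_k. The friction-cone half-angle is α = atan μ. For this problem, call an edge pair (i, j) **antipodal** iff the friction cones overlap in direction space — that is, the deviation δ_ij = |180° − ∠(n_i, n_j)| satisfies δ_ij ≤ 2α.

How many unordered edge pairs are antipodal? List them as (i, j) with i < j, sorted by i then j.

count = 9; pairs: (0,3), (0,4), (0,5), (1,3), (1,4), (1,5), (1,6), (2,6), (3,6)

α = atan 0.7 = 34.99°;  2α = 69.98°
n_0 = (-0.6355, -0.7721)
n_1 = (+0.0067, -1.0000)
n_2 = (+0.8556, -0.5177)
n_3 = (+0.8827, +0.4698)
n_4 = (+0.5752, +0.8180)
n_5 = (+0.2310, +0.9730)
n_6 = (-0.7736, +0.6337)
  (0,1): δ = 140.16°  ·
  (0,2): δ = 81.72°  ·
  (0,3): δ = 22.52°  ✓
  (0,4): δ = 4.34°  ✓
  (0,5): δ = 26.10°  ✓
  (0,6): δ = 90.13°  ·
  (1,2): δ = 121.56°  ·
  (1,3): δ = 62.36°  ✓
  (1,4): δ = 35.50°  ✓
  (1,5): δ = 13.74°  ✓
  (1,6): δ = 50.29°  ✓
  (2,3): δ = 120.80°  ·
  (2,4): δ = 93.94°  ·
  (2,5): δ = 72.18°  ·
  (2,6): δ = 8.15°  ✓
  (3,4): δ = 153.14°  ·
  (3,5): δ = 131.38°  ·
  (3,6): δ = 67.35°  ✓
  (4,5): δ = 158.24°  ·
  (4,6): δ = 94.21°  ·
  (5,6): δ = 115.97°  ·
antipodal pairs: 9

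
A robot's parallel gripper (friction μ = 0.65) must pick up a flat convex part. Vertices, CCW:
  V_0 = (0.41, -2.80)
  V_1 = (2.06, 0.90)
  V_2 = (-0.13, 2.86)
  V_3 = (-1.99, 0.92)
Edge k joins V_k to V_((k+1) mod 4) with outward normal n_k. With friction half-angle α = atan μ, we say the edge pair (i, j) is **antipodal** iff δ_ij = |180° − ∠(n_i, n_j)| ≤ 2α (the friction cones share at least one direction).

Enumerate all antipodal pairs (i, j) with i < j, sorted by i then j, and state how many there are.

α = atan 0.65 = 33.02°;  2α = 66.05°
n_0 = (+0.9133, -0.4073)
n_1 = (+0.6669, +0.7452)
n_2 = (-0.7218, +0.6921)
n_3 = (-0.8403, -0.5421)
  (0,1): δ = 107.79°  ·
  (0,2): δ = 19.76°  ✓
  (0,3): δ = 56.86°  ✓
  (1,2): δ = 91.97°  ·
  (1,3): δ = 15.34°  ✓
  (2,3): δ = 103.38°  ·
antipodal pairs: 3

count = 3; pairs: (0,2), (0,3), (1,3)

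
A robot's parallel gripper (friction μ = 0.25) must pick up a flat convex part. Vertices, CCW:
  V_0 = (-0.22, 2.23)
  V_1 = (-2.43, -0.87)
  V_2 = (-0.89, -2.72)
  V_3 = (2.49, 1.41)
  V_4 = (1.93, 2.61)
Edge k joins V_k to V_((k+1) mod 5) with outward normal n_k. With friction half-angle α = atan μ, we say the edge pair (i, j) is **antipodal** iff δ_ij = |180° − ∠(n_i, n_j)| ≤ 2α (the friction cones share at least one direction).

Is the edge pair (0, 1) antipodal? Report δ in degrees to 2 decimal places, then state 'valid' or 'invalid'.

δ = 104.74°, invalid

α = atan 0.25 = 14.04°;  2α = 28.07°
edge 0: e_0 = (-2.21, -3.10);  n_0 = (-0.8143, +0.5805)
edge 1: e_1 = (+1.54, -1.85);  n_1 = (-0.7686, -0.6398)
∠(n_0, n_1) = 75.26°
δ = |180° − 75.26°| = 104.74°
104.74° > 2α = 28.07°  →  invalid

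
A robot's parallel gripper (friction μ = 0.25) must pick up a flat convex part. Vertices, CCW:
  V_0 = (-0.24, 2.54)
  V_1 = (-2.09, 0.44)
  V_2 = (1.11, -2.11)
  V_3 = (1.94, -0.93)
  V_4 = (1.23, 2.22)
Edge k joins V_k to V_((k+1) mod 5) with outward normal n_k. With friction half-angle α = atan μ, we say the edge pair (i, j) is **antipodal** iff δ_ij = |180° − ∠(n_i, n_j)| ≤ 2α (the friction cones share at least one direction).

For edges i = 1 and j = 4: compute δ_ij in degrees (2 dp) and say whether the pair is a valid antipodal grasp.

α = atan 0.25 = 14.04°;  2α = 28.07°
edge 1: e_1 = (+3.20, -2.55);  n_1 = (-0.6232, -0.7821)
edge 4: e_4 = (-1.47, +0.32);  n_4 = (+0.2127, +0.9771)
∠(n_1, n_4) = 153.73°
δ = |180° − 153.73°| = 26.27°
26.27° ≤ 2α = 28.07°  →  valid

δ = 26.27°, valid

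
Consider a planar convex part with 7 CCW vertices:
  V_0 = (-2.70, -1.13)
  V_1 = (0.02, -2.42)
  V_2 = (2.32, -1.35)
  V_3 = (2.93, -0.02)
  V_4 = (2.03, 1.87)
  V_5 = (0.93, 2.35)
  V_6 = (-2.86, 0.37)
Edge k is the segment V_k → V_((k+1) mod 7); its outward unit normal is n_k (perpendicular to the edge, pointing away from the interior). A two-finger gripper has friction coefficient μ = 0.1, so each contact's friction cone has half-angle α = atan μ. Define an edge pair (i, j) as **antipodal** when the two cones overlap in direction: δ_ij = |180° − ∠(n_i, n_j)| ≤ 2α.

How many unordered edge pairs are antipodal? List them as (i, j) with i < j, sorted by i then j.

count = 2; pairs: (0,4), (1,5)

α = atan 0.1 = 5.71°;  2α = 11.42°
n_0 = (-0.4285, -0.9035)
n_1 = (+0.4218, -0.9067)
n_2 = (+0.9090, -0.4169)
n_3 = (+0.9029, +0.4299)
n_4 = (+0.3999, +0.9165)
n_5 = (-0.4630, +0.8863)
n_6 = (-0.9944, -0.1061)
  (0,1): δ = 129.68°  ·
  (0,2): δ = 89.27°  ·
  (0,3): δ = 39.16°  ·
  (0,4): δ = 1.80°  ✓
  (0,5): δ = 52.96°  ·
  (0,6): δ = 121.46°  ·
  (1,2): δ = 139.59°  ·
  (1,3): δ = 89.49°  ·
  (1,4): δ = 48.52°  ·
  (1,5): δ = 2.64°  ✓
  (1,6): δ = 71.14°  ·
  (2,3): δ = 129.90°  ·
  (2,4): δ = 88.94°  ·
  (2,5): δ = 37.78°  ·
  (2,6): δ = 30.73°  ·
  (3,4): δ = 139.04°  ·
  (3,5): δ = 87.88°  ·
  (3,6): δ = 19.37°  ·
  (4,5): δ = 128.84°  ·
  (4,6): δ = 60.34°  ·
  (5,6): δ = 111.50°  ·
antipodal pairs: 2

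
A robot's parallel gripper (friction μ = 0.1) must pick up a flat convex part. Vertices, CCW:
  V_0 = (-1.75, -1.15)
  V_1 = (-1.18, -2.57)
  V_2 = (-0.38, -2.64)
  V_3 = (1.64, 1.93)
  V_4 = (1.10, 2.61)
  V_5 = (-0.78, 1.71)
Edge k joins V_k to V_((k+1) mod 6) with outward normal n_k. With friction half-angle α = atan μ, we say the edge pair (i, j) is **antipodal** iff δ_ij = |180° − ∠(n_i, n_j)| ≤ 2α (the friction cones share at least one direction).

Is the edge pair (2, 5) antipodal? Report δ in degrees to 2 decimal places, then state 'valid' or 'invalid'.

δ = 5.11°, valid

α = atan 0.1 = 5.71°;  2α = 11.42°
edge 2: e_2 = (+2.02, +4.57);  n_2 = (+0.9146, -0.4043)
edge 5: e_5 = (-0.97, -2.86);  n_5 = (-0.9470, +0.3212)
∠(n_2, n_5) = 174.89°
δ = |180° − 174.89°| = 5.11°
5.11° ≤ 2α = 11.42°  →  valid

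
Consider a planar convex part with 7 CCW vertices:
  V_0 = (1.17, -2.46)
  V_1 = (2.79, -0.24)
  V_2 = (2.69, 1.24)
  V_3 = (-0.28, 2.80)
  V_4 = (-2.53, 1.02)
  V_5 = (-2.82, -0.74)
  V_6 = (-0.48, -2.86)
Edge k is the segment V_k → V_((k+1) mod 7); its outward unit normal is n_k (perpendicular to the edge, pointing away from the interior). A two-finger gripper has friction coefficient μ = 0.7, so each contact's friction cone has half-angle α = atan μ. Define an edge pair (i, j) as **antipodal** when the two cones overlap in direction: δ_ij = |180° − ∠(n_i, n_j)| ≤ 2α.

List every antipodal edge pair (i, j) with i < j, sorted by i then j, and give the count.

count = 9; pairs: (0,3), (0,4), (1,3), (1,4), (1,5), (2,5), (2,6), (3,6), (4,6)

α = atan 0.7 = 34.99°;  2α = 69.98°
n_0 = (+0.8078, -0.5895)
n_1 = (+0.9977, +0.0674)
n_2 = (+0.4650, +0.8853)
n_3 = (-0.6204, +0.7843)
n_4 = (-0.9867, +0.1626)
n_5 = (-0.6714, -0.7411)
n_6 = (+0.2356, -0.9719)
  (0,1): δ = 140.02°  ·
  (0,2): δ = 81.59°  ·
  (0,3): δ = 15.53°  ✓
  (0,4): δ = 26.76°  ✓
  (0,5): δ = 83.94°  ·
  (0,6): δ = 139.75°  ·
  (1,2): δ = 121.58°  ·
  (1,3): δ = 55.52°  ✓
  (1,4): δ = 13.22°  ✓
  (1,5): δ = 43.96°  ✓
  (1,6): δ = 99.76°  ·
  (2,3): δ = 113.94°  ·
  (2,4): δ = 71.65°  ·
  (2,5): δ = 14.47°  ✓
  (2,6): δ = 41.34°  ✓
  (3,4): δ = 137.70°  ·
  (3,5): δ = 80.52°  ·
  (3,6): δ = 24.72°  ✓
  (4,5): δ = 122.82°  ·
  (4,6): δ = 67.02°  ✓
  (5,6): δ = 124.20°  ·
antipodal pairs: 9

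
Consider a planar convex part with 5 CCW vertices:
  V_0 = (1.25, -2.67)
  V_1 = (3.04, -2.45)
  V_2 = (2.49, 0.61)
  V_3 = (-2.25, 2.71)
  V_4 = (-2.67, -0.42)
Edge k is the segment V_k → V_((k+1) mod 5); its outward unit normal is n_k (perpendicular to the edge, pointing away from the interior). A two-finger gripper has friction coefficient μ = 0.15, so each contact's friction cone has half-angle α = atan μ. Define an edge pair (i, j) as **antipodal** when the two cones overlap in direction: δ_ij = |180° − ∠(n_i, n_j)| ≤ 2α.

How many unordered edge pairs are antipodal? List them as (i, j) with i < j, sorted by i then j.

α = atan 0.15 = 8.53°;  2α = 17.06°
n_0 = (+0.1220, -0.9925)
n_1 = (+0.9842, +0.1769)
n_2 = (+0.4051, +0.9143)
n_3 = (-0.9911, +0.1330)
n_4 = (-0.4978, -0.8673)
  (0,1): δ = 86.82°  ·
  (0,2): δ = 30.90°  ·
  (0,3): δ = 75.35°  ·
  (0,4): δ = 143.14°  ·
  (1,2): δ = 124.08°  ·
  (1,3): δ = 17.83°  ·
  (1,4): δ = 49.96°  ·
  (2,3): δ = 73.75°  ·
  (2,4): δ = 5.96°  ✓
  (3,4): δ = 112.21°  ·
antipodal pairs: 1

count = 1; pairs: (2,4)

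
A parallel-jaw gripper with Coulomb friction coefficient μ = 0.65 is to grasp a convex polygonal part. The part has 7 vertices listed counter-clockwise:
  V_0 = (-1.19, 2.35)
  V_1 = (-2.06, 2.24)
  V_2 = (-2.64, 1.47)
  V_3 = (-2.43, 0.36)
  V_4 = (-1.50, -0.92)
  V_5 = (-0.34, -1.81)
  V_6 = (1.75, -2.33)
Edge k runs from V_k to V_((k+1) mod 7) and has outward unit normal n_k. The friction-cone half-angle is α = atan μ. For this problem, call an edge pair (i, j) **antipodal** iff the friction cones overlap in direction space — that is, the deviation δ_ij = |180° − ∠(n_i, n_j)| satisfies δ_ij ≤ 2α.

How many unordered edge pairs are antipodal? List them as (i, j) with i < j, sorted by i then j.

α = atan 0.65 = 33.02°;  2α = 66.05°
n_0 = (-0.1254, +0.9921)
n_1 = (-0.7988, +0.6017)
n_2 = (-0.9826, -0.1859)
n_3 = (-0.8090, -0.5878)
n_4 = (-0.6087, -0.7934)
n_5 = (-0.2414, -0.9704)
n_6 = (+0.8468, +0.5319)
  (0,1): δ = 134.19°  ·
  (0,2): δ = 86.49°  ·
  (0,3): δ = 61.21°  ✓
  (0,4): δ = 44.70°  ✓
  (0,5): δ = 21.18°  ✓
  (0,6): δ = 114.93°  ·
  (1,2): δ = 132.30°  ·
  (1,3): δ = 107.01°  ·
  (1,4): δ = 90.51°  ·
  (1,5): δ = 66.98°  ·
  (1,6): δ = 69.13°  ·
  (2,3): δ = 154.71°  ·
  (2,4): δ = 138.21°  ·
  (2,5): δ = 114.68°  ·
  (2,6): δ = 21.42°  ✓
  (3,4): δ = 163.50°  ·
  (3,5): δ = 139.97°  ·
  (3,6): δ = 3.86°  ✓
  (4,5): δ = 156.47°  ·
  (4,6): δ = 20.37°  ✓
  (5,6): δ = 43.89°  ✓
antipodal pairs: 7

count = 7; pairs: (0,3), (0,4), (0,5), (2,6), (3,6), (4,6), (5,6)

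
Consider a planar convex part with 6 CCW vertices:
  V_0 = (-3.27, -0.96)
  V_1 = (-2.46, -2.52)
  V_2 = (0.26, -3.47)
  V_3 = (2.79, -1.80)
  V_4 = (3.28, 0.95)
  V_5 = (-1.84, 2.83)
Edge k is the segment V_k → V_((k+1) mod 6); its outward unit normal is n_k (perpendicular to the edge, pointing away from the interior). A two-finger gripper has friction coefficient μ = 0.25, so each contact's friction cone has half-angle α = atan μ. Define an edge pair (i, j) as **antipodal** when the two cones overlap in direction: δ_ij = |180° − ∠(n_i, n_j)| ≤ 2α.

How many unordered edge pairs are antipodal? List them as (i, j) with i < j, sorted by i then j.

count = 2; pairs: (1,4), (3,5)

α = atan 0.25 = 14.04°;  2α = 28.07°
n_0 = (-0.8875, -0.4608)
n_1 = (-0.3297, -0.9441)
n_2 = (+0.5509, -0.8346)
n_3 = (+0.9845, -0.1754)
n_4 = (+0.3447, +0.9387)
n_5 = (-0.9356, +0.3530)
  (0,1): δ = 136.69°  ·
  (0,2): δ = 84.01°  ·
  (0,3): δ = 37.54°  ·
  (0,4): δ = 42.40°  ·
  (0,5): δ = 131.89°  ·
  (1,2): δ = 127.32°  ·
  (1,3): δ = 80.85°  ·
  (1,4): δ = 0.91°  ✓
  (1,5): δ = 88.58°  ·
  (2,3): δ = 133.53°  ·
  (2,4): δ = 53.59°  ·
  (2,5): δ = 35.90°  ·
  (3,4): δ = 100.06°  ·
  (3,5): δ = 10.57°  ✓
  (4,5): δ = 90.51°  ·
antipodal pairs: 2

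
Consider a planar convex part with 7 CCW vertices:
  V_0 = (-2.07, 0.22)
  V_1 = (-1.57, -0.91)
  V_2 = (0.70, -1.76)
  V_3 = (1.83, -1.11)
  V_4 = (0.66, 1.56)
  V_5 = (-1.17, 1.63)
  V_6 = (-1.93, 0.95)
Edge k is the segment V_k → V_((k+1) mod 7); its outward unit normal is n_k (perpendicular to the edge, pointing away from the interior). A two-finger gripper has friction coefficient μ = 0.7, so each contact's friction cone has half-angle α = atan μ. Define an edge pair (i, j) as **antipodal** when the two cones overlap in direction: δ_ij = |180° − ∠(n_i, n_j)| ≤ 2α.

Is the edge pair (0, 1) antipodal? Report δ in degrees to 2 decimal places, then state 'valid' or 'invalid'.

δ = 134.40°, invalid

α = atan 0.7 = 34.99°;  2α = 69.98°
edge 0: e_0 = (+0.50, -1.13);  n_0 = (-0.9145, -0.4046)
edge 1: e_1 = (+2.27, -0.85);  n_1 = (-0.3507, -0.9365)
∠(n_0, n_1) = 45.60°
δ = |180° − 45.60°| = 134.40°
134.40° > 2α = 69.98°  →  invalid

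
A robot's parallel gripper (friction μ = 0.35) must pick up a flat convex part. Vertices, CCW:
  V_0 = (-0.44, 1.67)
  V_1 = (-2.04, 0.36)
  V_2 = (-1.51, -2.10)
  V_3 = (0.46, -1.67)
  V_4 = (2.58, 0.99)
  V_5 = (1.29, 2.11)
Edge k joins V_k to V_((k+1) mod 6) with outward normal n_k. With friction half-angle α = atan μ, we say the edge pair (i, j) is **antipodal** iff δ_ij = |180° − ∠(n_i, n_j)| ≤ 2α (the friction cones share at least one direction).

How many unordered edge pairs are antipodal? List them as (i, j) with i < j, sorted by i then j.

count = 5; pairs: (0,2), (0,3), (1,4), (2,5), (3,5)

α = atan 0.35 = 19.29°;  2α = 38.58°
n_0 = (-0.6335, +0.7737)
n_1 = (-0.9776, -0.2106)
n_2 = (+0.2133, -0.9770)
n_3 = (+0.7820, -0.6233)
n_4 = (+0.6556, +0.7551)
n_5 = (-0.2465, +0.9691)
  (0,1): δ = 117.15°  ·
  (0,2): δ = 27.00°  ✓
  (0,3): δ = 12.14°  ✓
  (0,4): δ = 99.73°  ·
  (0,5): δ = 154.96°  ·
  (1,2): δ = 89.85°  ·
  (1,3): δ = 50.71°  ·
  (1,4): δ = 36.88°  ✓
  (1,5): δ = 92.11°  ·
  (2,3): δ = 140.87°  ·
  (2,4): δ = 53.28°  ·
  (2,5): δ = 1.96°  ✓
  (3,4): δ = 92.41°  ·
  (3,5): δ = 37.18°  ✓
  (4,5): δ = 124.77°  ·
antipodal pairs: 5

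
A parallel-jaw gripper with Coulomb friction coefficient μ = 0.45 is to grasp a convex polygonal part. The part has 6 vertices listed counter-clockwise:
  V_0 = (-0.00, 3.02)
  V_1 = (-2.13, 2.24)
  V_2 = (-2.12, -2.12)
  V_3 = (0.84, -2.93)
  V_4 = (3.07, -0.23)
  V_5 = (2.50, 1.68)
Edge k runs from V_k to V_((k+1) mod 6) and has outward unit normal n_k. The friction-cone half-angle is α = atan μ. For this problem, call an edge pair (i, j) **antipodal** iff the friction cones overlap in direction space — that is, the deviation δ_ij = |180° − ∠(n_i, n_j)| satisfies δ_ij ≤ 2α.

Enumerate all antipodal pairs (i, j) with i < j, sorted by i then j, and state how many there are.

α = atan 0.45 = 24.23°;  2α = 48.46°
n_0 = (-0.3439, +0.9390)
n_1 = (-1.0000, -0.0023)
n_2 = (-0.2639, -0.9645)
n_3 = (+0.7710, -0.6368)
n_4 = (+0.9582, +0.2860)
n_5 = (+0.4724, +0.8814)
  (0,1): δ = 109.98°  ·
  (0,2): δ = 35.42°  ✓
  (0,3): δ = 30.33°  ✓
  (0,4): δ = 86.50°  ·
  (0,5): δ = 131.70°  ·
  (1,2): δ = 105.44°  ·
  (1,3): δ = 39.69°  ✓
  (1,4): δ = 16.49°  ✓
  (1,5): δ = 61.68°  ·
  (2,3): δ = 114.25°  ·
  (2,4): δ = 58.08°  ·
  (2,5): δ = 12.89°  ✓
  (3,4): δ = 123.83°  ·
  (3,5): δ = 78.64°  ·
  (4,5): δ = 134.81°  ·
antipodal pairs: 5

count = 5; pairs: (0,2), (0,3), (1,3), (1,4), (2,5)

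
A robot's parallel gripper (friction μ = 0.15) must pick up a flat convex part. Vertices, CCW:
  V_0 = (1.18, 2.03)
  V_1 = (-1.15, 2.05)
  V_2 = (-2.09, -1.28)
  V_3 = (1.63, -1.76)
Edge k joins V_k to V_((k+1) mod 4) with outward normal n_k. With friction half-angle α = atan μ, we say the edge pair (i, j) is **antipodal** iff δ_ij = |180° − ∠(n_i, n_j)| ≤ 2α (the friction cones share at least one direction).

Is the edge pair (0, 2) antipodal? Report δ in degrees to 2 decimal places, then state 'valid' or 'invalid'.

δ = 6.86°, valid

α = atan 0.15 = 8.53°;  2α = 17.06°
edge 0: e_0 = (-2.33, +0.02);  n_0 = (+0.0086, +1.0000)
edge 2: e_2 = (+3.72, -0.48);  n_2 = (-0.1280, -0.9918)
∠(n_0, n_2) = 173.14°
δ = |180° − 173.14°| = 6.86°
6.86° ≤ 2α = 17.06°  →  valid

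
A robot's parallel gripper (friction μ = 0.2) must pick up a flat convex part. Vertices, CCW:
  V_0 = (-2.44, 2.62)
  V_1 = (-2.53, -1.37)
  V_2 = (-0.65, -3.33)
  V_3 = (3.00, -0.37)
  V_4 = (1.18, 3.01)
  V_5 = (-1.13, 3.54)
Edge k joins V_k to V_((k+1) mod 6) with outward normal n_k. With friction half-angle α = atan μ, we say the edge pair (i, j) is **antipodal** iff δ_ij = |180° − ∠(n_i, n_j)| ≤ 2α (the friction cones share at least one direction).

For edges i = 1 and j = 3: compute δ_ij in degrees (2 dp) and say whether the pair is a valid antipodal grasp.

δ = 15.51°, valid

α = atan 0.2 = 11.31°;  2α = 22.62°
edge 1: e_1 = (+1.88, -1.96);  n_1 = (-0.7217, -0.6922)
edge 3: e_3 = (-1.82, +3.38);  n_3 = (+0.8805, +0.4741)
∠(n_1, n_3) = 164.49°
δ = |180° − 164.49°| = 15.51°
15.51° ≤ 2α = 22.62°  →  valid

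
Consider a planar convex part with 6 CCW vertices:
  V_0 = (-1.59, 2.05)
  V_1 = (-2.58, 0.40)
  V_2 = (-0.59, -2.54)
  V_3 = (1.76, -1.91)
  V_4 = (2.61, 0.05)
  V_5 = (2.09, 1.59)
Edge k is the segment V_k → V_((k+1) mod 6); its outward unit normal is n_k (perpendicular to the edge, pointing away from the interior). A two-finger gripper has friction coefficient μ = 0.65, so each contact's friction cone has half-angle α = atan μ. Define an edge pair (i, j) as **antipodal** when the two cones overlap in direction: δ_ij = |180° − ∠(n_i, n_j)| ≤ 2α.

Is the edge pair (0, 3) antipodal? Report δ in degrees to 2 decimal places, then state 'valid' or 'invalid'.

α = atan 0.65 = 33.02°;  2α = 66.05°
edge 0: e_0 = (-0.99, -1.65);  n_0 = (-0.8575, +0.5145)
edge 3: e_3 = (+0.85, +1.96);  n_3 = (+0.9174, -0.3979)
∠(n_0, n_3) = 172.48°
δ = |180° − 172.48°| = 7.52°
7.52° ≤ 2α = 66.05°  →  valid

δ = 7.52°, valid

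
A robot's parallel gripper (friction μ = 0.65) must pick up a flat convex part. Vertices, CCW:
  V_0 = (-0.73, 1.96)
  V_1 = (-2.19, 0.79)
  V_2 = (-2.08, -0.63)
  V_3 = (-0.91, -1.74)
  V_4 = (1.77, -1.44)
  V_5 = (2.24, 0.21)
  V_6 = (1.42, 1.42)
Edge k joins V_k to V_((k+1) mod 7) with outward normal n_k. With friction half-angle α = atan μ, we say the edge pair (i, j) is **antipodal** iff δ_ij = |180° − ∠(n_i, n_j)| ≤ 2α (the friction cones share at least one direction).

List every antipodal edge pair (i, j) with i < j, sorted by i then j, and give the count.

α = atan 0.65 = 33.02°;  2α = 66.05°
n_0 = (-0.6253, +0.7803)
n_1 = (-0.9970, -0.0772)
n_2 = (-0.6883, -0.7255)
n_3 = (+0.1112, -0.9938)
n_4 = (+0.9617, -0.2740)
n_5 = (+0.8278, +0.5610)
n_6 = (+0.2436, +0.9699)
  (0,1): δ = 124.28°  ·
  (0,2): δ = 82.20°  ·
  (0,3): δ = 32.32°  ✓
  (0,4): δ = 35.39°  ✓
  (0,5): δ = 85.42°  ·
  (0,6): δ = 127.19°  ·
  (1,2): δ = 137.92°  ·
  (1,3): δ = 88.04°  ·
  (1,4): δ = 20.33°  ✓
  (1,5): δ = 29.70°  ✓
  (1,6): δ = 71.47°  ·
  (2,3): δ = 130.12°  ·
  (2,4): δ = 62.41°  ✓
  (2,5): δ = 12.38°  ✓
  (2,6): δ = 29.39°  ✓
  (3,4): δ = 112.29°  ·
  (3,5): δ = 62.26°  ✓
  (3,6): δ = 20.49°  ✓
  (4,5): δ = 129.98°  ·
  (4,6): δ = 88.20°  ·
  (5,6): δ = 138.22°  ·
antipodal pairs: 9

count = 9; pairs: (0,3), (0,4), (1,4), (1,5), (2,4), (2,5), (2,6), (3,5), (3,6)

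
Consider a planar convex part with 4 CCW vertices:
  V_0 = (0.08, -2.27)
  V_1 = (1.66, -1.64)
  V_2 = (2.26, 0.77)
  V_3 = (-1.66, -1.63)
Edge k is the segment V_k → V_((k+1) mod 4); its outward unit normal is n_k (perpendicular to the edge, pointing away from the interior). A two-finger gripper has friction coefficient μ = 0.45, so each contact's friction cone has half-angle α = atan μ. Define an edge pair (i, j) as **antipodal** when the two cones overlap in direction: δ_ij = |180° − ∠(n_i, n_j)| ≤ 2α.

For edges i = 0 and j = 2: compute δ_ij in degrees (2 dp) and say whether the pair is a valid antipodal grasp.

δ = 9.74°, valid

α = atan 0.45 = 24.23°;  2α = 48.46°
edge 0: e_0 = (+1.58, +0.63);  n_0 = (+0.3704, -0.9289)
edge 2: e_2 = (-3.92, -2.40);  n_2 = (-0.5222, +0.8529)
∠(n_0, n_2) = 170.26°
δ = |180° − 170.26°| = 9.74°
9.74° ≤ 2α = 48.46°  →  valid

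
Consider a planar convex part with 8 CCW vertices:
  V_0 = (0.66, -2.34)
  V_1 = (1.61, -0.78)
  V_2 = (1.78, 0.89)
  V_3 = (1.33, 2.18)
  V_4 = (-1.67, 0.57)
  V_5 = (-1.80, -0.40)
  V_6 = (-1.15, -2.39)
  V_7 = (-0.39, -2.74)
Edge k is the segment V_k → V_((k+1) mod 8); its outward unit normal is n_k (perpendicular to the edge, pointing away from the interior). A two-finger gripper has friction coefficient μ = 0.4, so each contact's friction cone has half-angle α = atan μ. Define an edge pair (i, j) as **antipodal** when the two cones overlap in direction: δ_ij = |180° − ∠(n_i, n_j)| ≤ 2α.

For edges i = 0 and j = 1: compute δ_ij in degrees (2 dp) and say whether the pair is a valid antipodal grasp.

α = atan 0.4 = 21.80°;  2α = 43.60°
edge 0: e_0 = (+0.95, +1.56);  n_0 = (+0.8541, -0.5201)
edge 1: e_1 = (+0.17, +1.67);  n_1 = (+0.9949, -0.1013)
∠(n_0, n_1) = 25.53°
δ = |180° − 25.53°| = 154.47°
154.47° > 2α = 43.60°  →  invalid

δ = 154.47°, invalid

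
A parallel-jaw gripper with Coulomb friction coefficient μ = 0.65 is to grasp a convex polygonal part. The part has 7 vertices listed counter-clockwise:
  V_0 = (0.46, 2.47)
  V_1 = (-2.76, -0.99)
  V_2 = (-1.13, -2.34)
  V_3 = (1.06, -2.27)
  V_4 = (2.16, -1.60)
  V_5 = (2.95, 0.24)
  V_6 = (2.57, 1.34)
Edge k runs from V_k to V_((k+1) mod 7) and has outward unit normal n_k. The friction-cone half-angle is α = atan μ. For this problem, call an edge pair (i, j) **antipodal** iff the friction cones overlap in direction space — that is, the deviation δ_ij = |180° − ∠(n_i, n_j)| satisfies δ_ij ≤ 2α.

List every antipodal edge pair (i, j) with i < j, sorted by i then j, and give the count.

count = 8; pairs: (0,2), (0,3), (0,4), (0,5), (1,5), (1,6), (2,6), (3,6)

α = atan 0.65 = 33.02°;  2α = 66.05°
n_0 = (-0.7320, +0.6813)
n_1 = (-0.6379, -0.7702)
n_2 = (+0.0319, -0.9995)
n_3 = (+0.5202, -0.8540)
n_4 = (+0.9189, -0.3945)
n_5 = (+0.9452, +0.3265)
n_6 = (+0.4721, +0.8815)
  (0,1): δ = 86.69°  ·
  (0,2): δ = 45.23°  ✓
  (0,3): δ = 15.71°  ✓
  (0,4): δ = 19.71°  ✓
  (0,5): δ = 62.00°  ✓
  (0,6): δ = 104.77°  ·
  (1,2): δ = 138.54°  ·
  (1,3): δ = 109.02°  ·
  (1,4): δ = 73.60°  ·
  (1,5): δ = 31.31°  ✓
  (1,6): δ = 11.46°  ✓
  (2,3): δ = 150.49°  ·
  (2,4): δ = 115.07°  ·
  (2,5): δ = 72.77°  ·
  (2,6): δ = 30.00°  ✓
  (3,4): δ = 144.58°  ·
  (3,5): δ = 102.29°  ·
  (3,6): δ = 59.52°  ✓
  (4,5): δ = 137.71°  ·
  (4,6): δ = 94.93°  ·
  (5,6): δ = 137.23°  ·
antipodal pairs: 8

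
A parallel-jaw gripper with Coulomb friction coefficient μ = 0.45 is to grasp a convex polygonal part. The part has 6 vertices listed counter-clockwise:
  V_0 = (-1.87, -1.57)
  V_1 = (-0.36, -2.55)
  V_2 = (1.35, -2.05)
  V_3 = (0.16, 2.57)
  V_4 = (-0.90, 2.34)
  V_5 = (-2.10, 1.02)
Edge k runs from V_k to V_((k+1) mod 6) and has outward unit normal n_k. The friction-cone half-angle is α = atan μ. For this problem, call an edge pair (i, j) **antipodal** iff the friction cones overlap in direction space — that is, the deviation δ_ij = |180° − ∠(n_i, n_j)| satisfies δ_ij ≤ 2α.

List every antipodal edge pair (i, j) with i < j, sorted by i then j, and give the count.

α = atan 0.45 = 24.23°;  2α = 48.46°
n_0 = (-0.5444, -0.8388)
n_1 = (+0.2806, -0.9598)
n_2 = (+0.9684, +0.2494)
n_3 = (-0.2120, +0.9773)
n_4 = (-0.7399, +0.6727)
n_5 = (-0.9961, -0.0885)
  (0,1): δ = 130.72°  ·
  (0,2): δ = 42.57°  ✓
  (0,3): δ = 45.23°  ✓
  (0,4): δ = 80.71°  ·
  (0,5): δ = 128.06°  ·
  (1,2): δ = 91.85°  ·
  (1,3): δ = 4.06°  ✓
  (1,4): δ = 31.43°  ✓
  (1,5): δ = 78.78°  ·
  (2,3): δ = 92.20°  ·
  (2,4): δ = 56.72°  ·
  (2,5): δ = 9.37°  ✓
  (3,4): δ = 144.52°  ·
  (3,5): δ = 97.17°  ·
  (4,5): δ = 132.65°  ·
antipodal pairs: 5

count = 5; pairs: (0,2), (0,3), (1,3), (1,4), (2,5)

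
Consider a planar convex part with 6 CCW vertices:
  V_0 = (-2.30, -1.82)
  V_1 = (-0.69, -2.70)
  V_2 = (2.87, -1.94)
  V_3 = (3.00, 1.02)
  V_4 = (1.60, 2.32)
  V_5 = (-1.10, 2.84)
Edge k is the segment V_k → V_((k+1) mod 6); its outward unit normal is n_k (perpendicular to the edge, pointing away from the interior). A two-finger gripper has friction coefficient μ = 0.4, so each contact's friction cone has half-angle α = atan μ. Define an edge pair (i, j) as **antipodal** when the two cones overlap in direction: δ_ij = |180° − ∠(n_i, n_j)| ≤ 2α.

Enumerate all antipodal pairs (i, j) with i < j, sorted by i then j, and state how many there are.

count = 4; pairs: (0,3), (0,4), (1,4), (2,5)

α = atan 0.4 = 21.80°;  2α = 43.60°
n_0 = (-0.4796, -0.8775)
n_1 = (+0.2088, -0.9780)
n_2 = (+0.9990, -0.0439)
n_3 = (+0.6805, +0.7328)
n_4 = (+0.1891, +0.9820)
n_5 = (-0.9684, +0.2494)
  (0,1): δ = 139.29°  ·
  (0,2): δ = 63.85°  ·
  (0,3): δ = 14.22°  ✓
  (0,4): δ = 17.76°  ✓
  (0,5): δ = 104.22°  ·
  (1,2): δ = 104.57°  ·
  (1,3): δ = 54.93°  ·
  (1,4): δ = 22.95°  ✓
  (1,5): δ = 63.51°  ·
  (2,3): δ = 130.36°  ·
  (2,4): δ = 98.39°  ·
  (2,5): δ = 11.93°  ✓
  (3,4): δ = 148.02°  ·
  (3,5): δ = 61.56°  ·
  (4,5): δ = 93.54°  ·
antipodal pairs: 4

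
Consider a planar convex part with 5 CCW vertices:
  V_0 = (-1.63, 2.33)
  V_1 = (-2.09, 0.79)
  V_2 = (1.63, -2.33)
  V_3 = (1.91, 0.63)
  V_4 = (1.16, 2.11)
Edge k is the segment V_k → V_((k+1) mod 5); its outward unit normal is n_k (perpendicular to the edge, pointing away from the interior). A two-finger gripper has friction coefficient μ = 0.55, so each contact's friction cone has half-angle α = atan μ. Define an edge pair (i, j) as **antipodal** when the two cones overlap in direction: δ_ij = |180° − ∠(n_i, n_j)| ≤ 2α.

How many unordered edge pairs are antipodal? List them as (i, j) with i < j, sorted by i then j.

count = 5; pairs: (0,2), (0,3), (1,2), (1,3), (1,4)

α = atan 0.55 = 28.81°;  2α = 57.62°
n_0 = (-0.9582, +0.2862)
n_1 = (-0.6426, -0.7662)
n_2 = (+0.9956, -0.0942)
n_3 = (+0.8920, +0.4520)
n_4 = (+0.0786, +0.9969)
  (0,1): δ = 113.36°  ·
  (0,2): δ = 11.23°  ✓
  (0,3): δ = 43.50°  ✓
  (0,4): δ = 102.12°  ·
  (1,2): δ = 55.42°  ✓
  (1,3): δ = 23.14°  ✓
  (1,4): δ = 35.48°  ✓
  (2,3): δ = 147.72°  ·
  (2,4): δ = 89.10°  ·
  (3,4): δ = 121.38°  ·
antipodal pairs: 5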